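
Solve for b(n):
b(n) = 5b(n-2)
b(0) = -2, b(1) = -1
Characteristic equation: x² - 5 = 0.
Discriminant Δ = (0)² + 4·(5) = 20.
Roots r₁,₂ = (0 ± √20)/2, so r₁ = \sqrt{5}, r₂ = - \sqrt{5}.
General solution: b(n) = A·r₁^n + B·r₂^n.
From the initial conditions, A + B = -2 and r₁A + r₂B = -1.
Since r₁ - r₂ = √20: A = (-1 - (-2)r₂)/√20 = -1 - \frac{\sqrt{5}}{10}, and B = -2 - A = -1 + \frac{\sqrt{5}}{10}.
So b(n) = \left(-1 - \frac{\sqrt{5}}{10}\right)\left(\sqrt{5}\right)^n + \left(-1 + \frac{\sqrt{5}}{10}\right)\left(- \sqrt{5}\right)^n.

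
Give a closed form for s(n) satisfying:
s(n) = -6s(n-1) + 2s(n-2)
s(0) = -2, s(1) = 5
Characteristic equation: x² + 6x - 2 = 0.
Discriminant Δ = (-6)² + 4·(2) = 44.
Roots r₁,₂ = (-6 ± √44)/2, so r₁ = -3 + \sqrt{11}, r₂ = - \sqrt{11} - 3.
General solution: s(n) = A·r₁^n + B·r₂^n.
From the initial conditions, A + B = -2 and r₁A + r₂B = 5.
Since r₁ - r₂ = √44: A = (5 - (-2)r₂)/√44 = -1 - \frac{\sqrt{11}}{22}, and B = -2 - A = -1 + \frac{\sqrt{11}}{22}.
So s(n) = \left(-1 - \frac{\sqrt{11}}{22}\right)\left(-3 + \sqrt{11}\right)^n + \left(-1 + \frac{\sqrt{11}}{22}\right)\left(- \sqrt{11} - 3\right)^n.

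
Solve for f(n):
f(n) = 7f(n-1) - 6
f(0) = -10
First-order linear non-homogeneous.
Homogeneous solution: f_h(n) = A·(7)^n.
Try constant particular solution f_p = K: K = 7K - 6 ⇒ K = 1.
General: f(n) = A·(7)^n + 1.
Apply f(0) = -10: A + 1 = -10 ⇒ A = -11.
So f(n) = 1 - 11 \cdot 7^{n}.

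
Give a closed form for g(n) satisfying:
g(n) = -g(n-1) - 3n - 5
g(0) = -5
First-order linear with linear forcing.
Homogeneous solution: g_h(n) = A·(-1)^n.
Try particular g_p(n) = pn + q. Substituting:
  pn + q = -(p(n-1) + q) - 3n - 5.
Matching the n-coefficient: p = -p - 3 ⇒ p = - \frac{3}{2}.
Matching constants: q = p - q - 5 ⇒ q = - \frac{13}{4}.
General: g(n) = A·(-1)^n - \frac{3 n}{2} - \frac{13}{4}.
Apply g(0) = -5: A - \frac{13}{4} = -5 ⇒ A = - \frac{7}{4}.
So g(n) = - \frac{7 \left(-1\right)^{n}}{4} - \frac{3 n}{2} - \frac{13}{4}.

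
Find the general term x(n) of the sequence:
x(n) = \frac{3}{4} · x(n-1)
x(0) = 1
Pure geometric recurrence with ratio \frac{3}{4}.
By induction x(n) = x(0) · (\frac{3}{4})^n = \left(\frac{3}{4}\right)^{n}.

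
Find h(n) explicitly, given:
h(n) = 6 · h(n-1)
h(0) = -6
Pure geometric recurrence with ratio 6.
By induction h(n) = h(0) · (6)^n = - 6 \cdot 6^{n}.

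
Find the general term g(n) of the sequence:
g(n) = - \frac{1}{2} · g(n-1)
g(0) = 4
Pure geometric recurrence with ratio - \frac{1}{2}.
By induction g(n) = g(0) · (- \frac{1}{2})^n = 4 \left(- \frac{1}{2}\right)^{n}.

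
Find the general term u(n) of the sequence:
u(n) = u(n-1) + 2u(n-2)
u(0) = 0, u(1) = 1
Characteristic equation: x² - x - 2 = 0, which factors as (x - (2))(x - (-1)) = 0.
Roots r₁ = 2, r₂ = -1 (distinct).
General solution: u(n) = A·(2)^n + B·(-1)^n.
From u(0) = 0: A + B = 0.
From u(1) = 1: 2A - B = 1.
Solving: A = \frac{1}{3}, B = - \frac{1}{3}.
So u(n) = - \frac{\left(-1\right)^{n}}{3} + \frac{2^{n}}{3}.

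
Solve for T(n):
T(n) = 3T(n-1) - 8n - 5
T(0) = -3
First-order linear with linear forcing.
Homogeneous solution: T_h(n) = A·(3)^n.
Try particular T_p(n) = pn + q. Substituting:
  pn + q = 3(p(n-1) + q) - 8n - 5.
Matching the n-coefficient: p = 3p - 8 ⇒ p = 4.
Matching constants: q = -3p + 3q - 5 ⇒ q = \frac{17}{2}.
General: T(n) = A·(3)^n + 4 n + \frac{17}{2}.
Apply T(0) = -3: A + \frac{17}{2} = -3 ⇒ A = - \frac{23}{2}.
So T(n) = - \frac{23 \cdot 3^{n}}{2} + 4 n + \frac{17}{2}.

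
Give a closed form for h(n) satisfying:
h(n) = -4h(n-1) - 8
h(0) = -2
First-order linear non-homogeneous.
Homogeneous solution: h_h(n) = A·(-4)^n.
Try constant particular solution h_p = K: K = -4K - 8 ⇒ K = - \frac{8}{5}.
General: h(n) = A·(-4)^n - \frac{8}{5}.
Apply h(0) = -2: A - \frac{8}{5} = -2 ⇒ A = - \frac{2}{5}.
So h(n) = - \frac{2 \left(-4\right)^{n}}{5} - \frac{8}{5}.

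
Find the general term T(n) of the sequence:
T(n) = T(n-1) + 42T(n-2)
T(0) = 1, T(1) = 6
Characteristic equation: x² - x - 42 = 0, which factors as (x - (-6))(x - (7)) = 0.
Roots r₁ = -6, r₂ = 7 (distinct).
General solution: T(n) = A·(-6)^n + B·(7)^n.
From T(0) = 1: A + B = 1.
From T(1) = 6: -6A + 7B = 6.
Solving: A = \frac{1}{13}, B = \frac{12}{13}.
So T(n) = \frac{\left(-6\right)^{n}}{13} + \frac{12 \cdot 7^{n}}{13}.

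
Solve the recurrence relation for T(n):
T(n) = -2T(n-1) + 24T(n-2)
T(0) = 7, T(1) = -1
Characteristic equation: x² + 2x - 24 = 0, which factors as (x - (4))(x - (-6)) = 0.
Roots r₁ = 4, r₂ = -6 (distinct).
General solution: T(n) = A·(4)^n + B·(-6)^n.
From T(0) = 7: A + B = 7.
From T(1) = -1: 4A - 6B = -1.
Solving: A = \frac{41}{10}, B = \frac{29}{10}.
So T(n) = \frac{29 \left(-6\right)^{n}}{10} + \frac{41 \cdot 4^{n}}{10}.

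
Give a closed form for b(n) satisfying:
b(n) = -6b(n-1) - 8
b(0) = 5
First-order linear non-homogeneous.
Homogeneous solution: b_h(n) = A·(-6)^n.
Try constant particular solution b_p = K: K = -6K - 8 ⇒ K = - \frac{8}{7}.
General: b(n) = A·(-6)^n - \frac{8}{7}.
Apply b(0) = 5: A - \frac{8}{7} = 5 ⇒ A = \frac{43}{7}.
So b(n) = \frac{43 \left(-6\right)^{n}}{7} - \frac{8}{7}.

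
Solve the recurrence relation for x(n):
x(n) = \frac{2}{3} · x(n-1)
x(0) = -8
Pure geometric recurrence with ratio \frac{2}{3}.
By induction x(n) = x(0) · (\frac{2}{3})^n = - 8 \left(\frac{2}{3}\right)^{n}.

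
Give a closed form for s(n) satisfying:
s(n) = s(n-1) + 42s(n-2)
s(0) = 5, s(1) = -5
Characteristic equation: x² - x - 42 = 0, which factors as (x - (7))(x - (-6)) = 0.
Roots r₁ = 7, r₂ = -6 (distinct).
General solution: s(n) = A·(7)^n + B·(-6)^n.
From s(0) = 5: A + B = 5.
From s(1) = -5: 7A - 6B = -5.
Solving: A = \frac{25}{13}, B = \frac{40}{13}.
So s(n) = \frac{40 \left(-6\right)^{n}}{13} + \frac{25 \cdot 7^{n}}{13}.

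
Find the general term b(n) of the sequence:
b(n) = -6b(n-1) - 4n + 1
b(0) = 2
First-order linear with linear forcing.
Homogeneous solution: b_h(n) = A·(-6)^n.
Try particular b_p(n) = pn + q. Substituting:
  pn + q = -6(p(n-1) + q) - 4n + 1.
Matching the n-coefficient: p = -6p - 4 ⇒ p = - \frac{4}{7}.
Matching constants: q = 6p - 6q + 1 ⇒ q = - \frac{17}{49}.
General: b(n) = A·(-6)^n - \frac{4 n}{7} - \frac{17}{49}.
Apply b(0) = 2: A - \frac{17}{49} = 2 ⇒ A = \frac{115}{49}.
So b(n) = \frac{115 \left(-6\right)^{n}}{49} - \frac{4 n}{7} - \frac{17}{49}.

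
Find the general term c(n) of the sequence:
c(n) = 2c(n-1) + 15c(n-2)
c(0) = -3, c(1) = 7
Characteristic equation: x² - 2x - 15 = 0, which factors as (x - (5))(x - (-3)) = 0.
Roots r₁ = 5, r₂ = -3 (distinct).
General solution: c(n) = A·(5)^n + B·(-3)^n.
From c(0) = -3: A + B = -3.
From c(1) = 7: 5A - 3B = 7.
Solving: A = - \frac{1}{4}, B = - \frac{11}{4}.
So c(n) = - \frac{11 \left(-3\right)^{n}}{4} - \frac{5^{n}}{4}.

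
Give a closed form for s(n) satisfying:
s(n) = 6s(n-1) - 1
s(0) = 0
First-order linear non-homogeneous.
Homogeneous solution: s_h(n) = A·(6)^n.
Try constant particular solution s_p = K: K = 6K - 1 ⇒ K = \frac{1}{5}.
General: s(n) = A·(6)^n + \frac{1}{5}.
Apply s(0) = 0: A + \frac{1}{5} = 0 ⇒ A = - \frac{1}{5}.
So s(n) = \frac{1}{5} - \frac{6^{n}}{5}.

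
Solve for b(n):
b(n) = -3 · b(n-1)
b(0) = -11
Pure geometric recurrence with ratio -3.
By induction b(n) = b(0) · (-3)^n = - 11 \left(-3\right)^{n}.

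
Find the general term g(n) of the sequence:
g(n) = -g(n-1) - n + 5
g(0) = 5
First-order linear with linear forcing.
Homogeneous solution: g_h(n) = A·(-1)^n.
Try particular g_p(n) = pn + q. Substituting:
  pn + q = -(p(n-1) + q) - n + 5.
Matching the n-coefficient: p = -p - 1 ⇒ p = - \frac{1}{2}.
Matching constants: q = p - q + 5 ⇒ q = \frac{9}{4}.
General: g(n) = A·(-1)^n - \frac{n}{2} + \frac{9}{4}.
Apply g(0) = 5: A + \frac{9}{4} = 5 ⇒ A = \frac{11}{4}.
So g(n) = \frac{11 \left(-1\right)^{n}}{4} - \frac{n}{2} + \frac{9}{4}.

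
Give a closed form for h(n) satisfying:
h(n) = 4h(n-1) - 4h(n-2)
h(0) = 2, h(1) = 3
Characteristic equation: x² - 4x + 4 = 0, which is (x - (2))².
Repeated root r = 2.
General solution: h(n) = (A + Bn)·(2)^n.
From h(0) = 2: A = 2.
From h(1) = 3: (A + B)·(2) = 3 ⇒ B = - \frac{1}{2}.
So h(n) = \left(2 - \frac{n}{2}\right) \cdot (2)^n.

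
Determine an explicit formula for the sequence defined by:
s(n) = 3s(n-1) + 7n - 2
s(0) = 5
First-order linear with linear forcing.
Homogeneous solution: s_h(n) = A·(3)^n.
Try particular s_p(n) = pn + q. Substituting:
  pn + q = 3(p(n-1) + q) + 7n - 2.
Matching the n-coefficient: p = 3p + 7 ⇒ p = - \frac{7}{2}.
Matching constants: q = -3p + 3q - 2 ⇒ q = - \frac{17}{4}.
General: s(n) = A·(3)^n - \frac{7 n}{2} - \frac{17}{4}.
Apply s(0) = 5: A - \frac{17}{4} = 5 ⇒ A = \frac{37}{4}.
So s(n) = \frac{37 \cdot 3^{n}}{4} - \frac{7 n}{2} - \frac{17}{4}.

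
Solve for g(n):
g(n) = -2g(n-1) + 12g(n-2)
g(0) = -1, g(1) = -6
Characteristic equation: x² + 2x - 12 = 0.
Discriminant Δ = (-2)² + 4·(12) = 52.
Roots r₁,₂ = (-2 ± √52)/2, so r₁ = -1 + \sqrt{13}, r₂ = - \sqrt{13} - 1.
General solution: g(n) = A·r₁^n + B·r₂^n.
From the initial conditions, A + B = -1 and r₁A + r₂B = -6.
Since r₁ - r₂ = √52: A = (-6 - (-1)r₂)/√52 = - \frac{7 \sqrt{13}}{26} - \frac{1}{2}, and B = -1 - A = - \frac{1}{2} + \frac{7 \sqrt{13}}{26}.
So g(n) = \left(- \frac{7 \sqrt{13}}{26} - \frac{1}{2}\right)\left(-1 + \sqrt{13}\right)^n + \left(- \frac{1}{2} + \frac{7 \sqrt{13}}{26}\right)\left(- \sqrt{13} - 1\right)^n.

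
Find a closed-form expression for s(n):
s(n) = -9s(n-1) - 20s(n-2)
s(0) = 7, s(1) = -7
Characteristic equation: x² + 9x + 20 = 0, which factors as (x - (-5))(x - (-4)) = 0.
Roots r₁ = -5, r₂ = -4 (distinct).
General solution: s(n) = A·(-5)^n + B·(-4)^n.
From s(0) = 7: A + B = 7.
From s(1) = -7: -5A - 4B = -7.
Solving: A = -21, B = 28.
So s(n) = 28 \left(-4\right)^{n} - 21 \left(-5\right)^{n}.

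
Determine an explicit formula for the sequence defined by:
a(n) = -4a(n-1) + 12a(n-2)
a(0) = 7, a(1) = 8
Characteristic equation: x² + 4x - 12 = 0, which factors as (x - (2))(x - (-6)) = 0.
Roots r₁ = 2, r₂ = -6 (distinct).
General solution: a(n) = A·(2)^n + B·(-6)^n.
From a(0) = 7: A + B = 7.
From a(1) = 8: 2A - 6B = 8.
Solving: A = \frac{25}{4}, B = \frac{3}{4}.
So a(n) = \frac{3 \left(-6\right)^{n}}{4} + \frac{25 \cdot 2^{n}}{4}.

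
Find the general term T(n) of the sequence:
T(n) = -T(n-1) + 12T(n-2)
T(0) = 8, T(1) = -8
Characteristic equation: x² + x - 12 = 0, which factors as (x - (3))(x - (-4)) = 0.
Roots r₁ = 3, r₂ = -4 (distinct).
General solution: T(n) = A·(3)^n + B·(-4)^n.
From T(0) = 8: A + B = 8.
From T(1) = -8: 3A - 4B = -8.
Solving: A = \frac{24}{7}, B = \frac{32}{7}.
So T(n) = \frac{32 \left(-4\right)^{n}}{7} + \frac{24 \cdot 3^{n}}{7}.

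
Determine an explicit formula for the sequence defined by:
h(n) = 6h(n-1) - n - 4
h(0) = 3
First-order linear with linear forcing.
Homogeneous solution: h_h(n) = A·(6)^n.
Try particular h_p(n) = pn + q. Substituting:
  pn + q = 6(p(n-1) + q) - n - 4.
Matching the n-coefficient: p = 6p - 1 ⇒ p = \frac{1}{5}.
Matching constants: q = -6p + 6q - 4 ⇒ q = \frac{26}{25}.
General: h(n) = A·(6)^n + \frac{n}{5} + \frac{26}{25}.
Apply h(0) = 3: A + \frac{26}{25} = 3 ⇒ A = \frac{49}{25}.
So h(n) = \frac{49 \cdot 6^{n}}{25} + \frac{n}{5} + \frac{26}{25}.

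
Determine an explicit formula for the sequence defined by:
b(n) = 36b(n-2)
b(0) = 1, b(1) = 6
Characteristic equation: x² - 36 = 0, which factors as (x - (6))(x - (-6)) = 0.
Roots r₁ = 6, r₂ = -6 (distinct).
General solution: b(n) = A·(6)^n + B·(-6)^n.
From b(0) = 1: A + B = 1.
From b(1) = 6: 6A - 6B = 6.
Solving: A = 1, B = 0.
So b(n) = 6^{n}.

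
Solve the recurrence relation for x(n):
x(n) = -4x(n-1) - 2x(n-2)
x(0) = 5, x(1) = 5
Characteristic equation: x² + 4x + 2 = 0.
Discriminant Δ = (-4)² + 4·(-2) = 8.
Roots r₁,₂ = (-4 ± √8)/2, so r₁ = -2 + \sqrt{2}, r₂ = -2 - \sqrt{2}.
General solution: x(n) = A·r₁^n + B·r₂^n.
From the initial conditions, A + B = 5 and r₁A + r₂B = 5.
Since r₁ - r₂ = √8: A = (5 - (5)r₂)/√8 = \frac{5}{2} + \frac{15 \sqrt{2}}{4}, and B = 5 - A = \frac{5}{2} - \frac{15 \sqrt{2}}{4}.
So x(n) = \left(\frac{5}{2} + \frac{15 \sqrt{2}}{4}\right)\left(-2 + \sqrt{2}\right)^n + \left(\frac{5}{2} - \frac{15 \sqrt{2}}{4}\right)\left(-2 - \sqrt{2}\right)^n.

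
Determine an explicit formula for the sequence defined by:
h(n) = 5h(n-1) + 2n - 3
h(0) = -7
First-order linear with linear forcing.
Homogeneous solution: h_h(n) = A·(5)^n.
Try particular h_p(n) = pn + q. Substituting:
  pn + q = 5(p(n-1) + q) + 2n - 3.
Matching the n-coefficient: p = 5p + 2 ⇒ p = - \frac{1}{2}.
Matching constants: q = -5p + 5q - 3 ⇒ q = \frac{1}{8}.
General: h(n) = A·(5)^n - \frac{n}{2} + \frac{1}{8}.
Apply h(0) = -7: A + \frac{1}{8} = -7 ⇒ A = - \frac{57}{8}.
So h(n) = - \frac{57 \cdot 5^{n}}{8} - \frac{n}{2} + \frac{1}{8}.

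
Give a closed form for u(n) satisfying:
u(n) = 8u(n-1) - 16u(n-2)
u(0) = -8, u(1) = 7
Characteristic equation: x² - 8x + 16 = 0, which is (x - (4))².
Repeated root r = 4.
General solution: u(n) = (A + Bn)·(4)^n.
From u(0) = -8: A = -8.
From u(1) = 7: (A + B)·(4) = 7 ⇒ B = \frac{39}{4}.
So u(n) = \left(\frac{39 n}{4} - 8\right) \cdot (4)^n.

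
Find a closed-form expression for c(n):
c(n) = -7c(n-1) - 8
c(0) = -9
First-order linear non-homogeneous.
Homogeneous solution: c_h(n) = A·(-7)^n.
Try constant particular solution c_p = K: K = -7K - 8 ⇒ K = -1.
General: c(n) = A·(-7)^n - 1.
Apply c(0) = -9: A - 1 = -9 ⇒ A = -8.
So c(n) = - 8 \left(-7\right)^{n} - 1.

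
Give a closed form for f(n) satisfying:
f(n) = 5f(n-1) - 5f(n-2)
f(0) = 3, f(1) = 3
Characteristic equation: x² - 5x + 5 = 0.
Discriminant Δ = (5)² + 4·(-5) = 5.
Roots r₁,₂ = (5 ± √5)/2, so r₁ = \frac{\sqrt{5}}{2} + \frac{5}{2}, r₂ = \frac{5}{2} - \frac{\sqrt{5}}{2}.
General solution: f(n) = A·r₁^n + B·r₂^n.
From the initial conditions, A + B = 3 and r₁A + r₂B = 3.
Since r₁ - r₂ = √5: A = (3 - (3)r₂)/√5 = \frac{3}{2} - \frac{9 \sqrt{5}}{10}, and B = 3 - A = \frac{3}{2} + \frac{9 \sqrt{5}}{10}.
So f(n) = \left(\frac{3}{2} - \frac{9 \sqrt{5}}{10}\right)\left(\frac{\sqrt{5}}{2} + \frac{5}{2}\right)^n + \left(\frac{3}{2} + \frac{9 \sqrt{5}}{10}\right)\left(\frac{5}{2} - \frac{\sqrt{5}}{2}\right)^n.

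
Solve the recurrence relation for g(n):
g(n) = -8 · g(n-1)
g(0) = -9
Pure geometric recurrence with ratio -8.
By induction g(n) = g(0) · (-8)^n = - 9 \left(-8\right)^{n}.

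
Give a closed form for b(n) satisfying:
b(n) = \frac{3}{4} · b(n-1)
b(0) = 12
Pure geometric recurrence with ratio \frac{3}{4}.
By induction b(n) = b(0) · (\frac{3}{4})^n = 12 \left(\frac{3}{4}\right)^{n}.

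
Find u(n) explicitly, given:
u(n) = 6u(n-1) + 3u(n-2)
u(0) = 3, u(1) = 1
Characteristic equation: x² - 6x - 3 = 0.
Discriminant Δ = (6)² + 4·(3) = 48.
Roots r₁,₂ = (6 ± √48)/2, so r₁ = 3 + 2 \sqrt{3}, r₂ = 3 - 2 \sqrt{3}.
General solution: u(n) = A·r₁^n + B·r₂^n.
From the initial conditions, A + B = 3 and r₁A + r₂B = 1.
Since r₁ - r₂ = √48: A = (1 - (3)r₂)/√48 = \frac{3}{2} - \frac{2 \sqrt{3}}{3}, and B = 3 - A = \frac{2 \sqrt{3}}{3} + \frac{3}{2}.
So u(n) = \left(\frac{3}{2} - \frac{2 \sqrt{3}}{3}\right)\left(3 + 2 \sqrt{3}\right)^n + \left(\frac{2 \sqrt{3}}{3} + \frac{3}{2}\right)\left(3 - 2 \sqrt{3}\right)^n.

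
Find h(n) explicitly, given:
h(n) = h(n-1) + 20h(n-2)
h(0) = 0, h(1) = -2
Characteristic equation: x² - x - 20 = 0, which factors as (x - (5))(x - (-4)) = 0.
Roots r₁ = 5, r₂ = -4 (distinct).
General solution: h(n) = A·(5)^n + B·(-4)^n.
From h(0) = 0: A + B = 0.
From h(1) = -2: 5A - 4B = -2.
Solving: A = - \frac{2}{9}, B = \frac{2}{9}.
So h(n) = \frac{2 \left(-4\right)^{n}}{9} - \frac{2 \cdot 5^{n}}{9}.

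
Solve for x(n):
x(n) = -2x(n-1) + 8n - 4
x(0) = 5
First-order linear with linear forcing.
Homogeneous solution: x_h(n) = A·(-2)^n.
Try particular x_p(n) = pn + q. Substituting:
  pn + q = -2(p(n-1) + q) + 8n - 4.
Matching the n-coefficient: p = -2p + 8 ⇒ p = \frac{8}{3}.
Matching constants: q = 2p - 2q - 4 ⇒ q = \frac{4}{9}.
General: x(n) = A·(-2)^n + \frac{8 n}{3} + \frac{4}{9}.
Apply x(0) = 5: A + \frac{4}{9} = 5 ⇒ A = \frac{41}{9}.
So x(n) = \frac{41 \left(-2\right)^{n}}{9} + \frac{8 n}{3} + \frac{4}{9}.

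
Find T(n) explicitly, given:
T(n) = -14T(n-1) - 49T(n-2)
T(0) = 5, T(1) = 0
Characteristic equation: x² + 14x + 49 = 0, which is (x - (-7))².
Repeated root r = -7.
General solution: T(n) = (A + Bn)·(-7)^n.
From T(0) = 5: A = 5.
From T(1) = 0: (A + B)·(-7) = 0 ⇒ B = -5.
So T(n) = \left(5 - 5 n\right) \cdot (-7)^n.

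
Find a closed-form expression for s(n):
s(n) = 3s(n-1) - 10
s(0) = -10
First-order linear non-homogeneous.
Homogeneous solution: s_h(n) = A·(3)^n.
Try constant particular solution s_p = K: K = 3K - 10 ⇒ K = 5.
General: s(n) = A·(3)^n + 5.
Apply s(0) = -10: A + 5 = -10 ⇒ A = -15.
So s(n) = 5 - 15 \cdot 3^{n}.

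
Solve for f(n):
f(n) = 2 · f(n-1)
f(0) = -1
Pure geometric recurrence with ratio 2.
By induction f(n) = f(0) · (2)^n = - 2^{n}.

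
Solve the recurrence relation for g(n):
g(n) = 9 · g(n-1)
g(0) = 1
Pure geometric recurrence with ratio 9.
By induction g(n) = g(0) · (9)^n = 9^{n}.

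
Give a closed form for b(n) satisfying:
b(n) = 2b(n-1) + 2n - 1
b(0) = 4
First-order linear with linear forcing.
Homogeneous solution: b_h(n) = A·(2)^n.
Try particular b_p(n) = pn + q. Substituting:
  pn + q = 2(p(n-1) + q) + 2n - 1.
Matching the n-coefficient: p = 2p + 2 ⇒ p = -2.
Matching constants: q = -2p + 2q - 1 ⇒ q = -3.
General: b(n) = A·(2)^n - 2 n - 3.
Apply b(0) = 4: A - 3 = 4 ⇒ A = 7.
So b(n) = 7 \cdot 2^{n} - 2 n - 3.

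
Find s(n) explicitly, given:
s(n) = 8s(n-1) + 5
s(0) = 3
First-order linear non-homogeneous.
Homogeneous solution: s_h(n) = A·(8)^n.
Try constant particular solution s_p = K: K = 8K + 5 ⇒ K = - \frac{5}{7}.
General: s(n) = A·(8)^n - \frac{5}{7}.
Apply s(0) = 3: A - \frac{5}{7} = 3 ⇒ A = \frac{26}{7}.
So s(n) = \frac{26 \cdot 8^{n}}{7} - \frac{5}{7}.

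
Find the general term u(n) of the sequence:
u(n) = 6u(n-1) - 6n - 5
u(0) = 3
First-order linear with linear forcing.
Homogeneous solution: u_h(n) = A·(6)^n.
Try particular u_p(n) = pn + q. Substituting:
  pn + q = 6(p(n-1) + q) - 6n - 5.
Matching the n-coefficient: p = 6p - 6 ⇒ p = \frac{6}{5}.
Matching constants: q = -6p + 6q - 5 ⇒ q = \frac{61}{25}.
General: u(n) = A·(6)^n + \frac{6 n}{5} + \frac{61}{25}.
Apply u(0) = 3: A + \frac{61}{25} = 3 ⇒ A = \frac{14}{25}.
So u(n) = \frac{14 \cdot 6^{n}}{25} + \frac{6 n}{5} + \frac{61}{25}.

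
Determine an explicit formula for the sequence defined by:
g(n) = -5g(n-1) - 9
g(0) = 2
First-order linear non-homogeneous.
Homogeneous solution: g_h(n) = A·(-5)^n.
Try constant particular solution g_p = K: K = -5K - 9 ⇒ K = - \frac{3}{2}.
General: g(n) = A·(-5)^n - \frac{3}{2}.
Apply g(0) = 2: A - \frac{3}{2} = 2 ⇒ A = \frac{7}{2}.
So g(n) = \frac{7 \left(-5\right)^{n}}{2} - \frac{3}{2}.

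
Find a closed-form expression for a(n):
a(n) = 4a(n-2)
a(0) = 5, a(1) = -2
Characteristic equation: x² - 4 = 0, which factors as (x - (-2))(x - (2)) = 0.
Roots r₁ = -2, r₂ = 2 (distinct).
General solution: a(n) = A·(-2)^n + B·(2)^n.
From a(0) = 5: A + B = 5.
From a(1) = -2: -2A + 2B = -2.
Solving: A = 3, B = 2.
So a(n) = 3 \left(-2\right)^{n} + 2 \cdot 2^{n}.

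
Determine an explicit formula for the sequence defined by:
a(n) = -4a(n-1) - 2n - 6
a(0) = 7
First-order linear with linear forcing.
Homogeneous solution: a_h(n) = A·(-4)^n.
Try particular a_p(n) = pn + q. Substituting:
  pn + q = -4(p(n-1) + q) - 2n - 6.
Matching the n-coefficient: p = -4p - 2 ⇒ p = - \frac{2}{5}.
Matching constants: q = 4p - 4q - 6 ⇒ q = - \frac{38}{25}.
General: a(n) = A·(-4)^n - \frac{2 n}{5} - \frac{38}{25}.
Apply a(0) = 7: A - \frac{38}{25} = 7 ⇒ A = \frac{213}{25}.
So a(n) = \frac{213 \left(-4\right)^{n}}{25} - \frac{2 n}{5} - \frac{38}{25}.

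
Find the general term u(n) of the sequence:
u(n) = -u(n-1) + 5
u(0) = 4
First-order linear non-homogeneous.
Homogeneous solution: u_h(n) = A·(-1)^n.
Try constant particular solution u_p = K: K = -K + 5 ⇒ K = \frac{5}{2}.
General: u(n) = A·(-1)^n + \frac{5}{2}.
Apply u(0) = 4: A + \frac{5}{2} = 4 ⇒ A = \frac{3}{2}.
So u(n) = \frac{3 \left(-1\right)^{n}}{2} + \frac{5}{2}.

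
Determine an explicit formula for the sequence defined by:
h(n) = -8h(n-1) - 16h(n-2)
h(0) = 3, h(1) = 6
Characteristic equation: x² + 8x + 16 = 0, which is (x - (-4))².
Repeated root r = -4.
General solution: h(n) = (A + Bn)·(-4)^n.
From h(0) = 3: A = 3.
From h(1) = 6: (A + B)·(-4) = 6 ⇒ B = - \frac{9}{2}.
So h(n) = \left(3 - \frac{9 n}{2}\right) \cdot (-4)^n.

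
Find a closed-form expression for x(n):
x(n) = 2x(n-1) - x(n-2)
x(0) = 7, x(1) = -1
Characteristic equation: x² - 2x + 1 = 0, which is (x - (1))².
Repeated root r = 1.
General solution: x(n) = (A + Bn)·(1)^n.
From x(0) = 7: A = 7.
From x(1) = -1: (A + B)·(1) = -1 ⇒ B = -8.
So x(n) = \left(7 - 8 n\right) \cdot (1)^n.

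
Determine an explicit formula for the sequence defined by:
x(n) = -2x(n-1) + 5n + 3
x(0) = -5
First-order linear with linear forcing.
Homogeneous solution: x_h(n) = A·(-2)^n.
Try particular x_p(n) = pn + q. Substituting:
  pn + q = -2(p(n-1) + q) + 5n + 3.
Matching the n-coefficient: p = -2p + 5 ⇒ p = \frac{5}{3}.
Matching constants: q = 2p - 2q + 3 ⇒ q = \frac{19}{9}.
General: x(n) = A·(-2)^n + \frac{5 n}{3} + \frac{19}{9}.
Apply x(0) = -5: A + \frac{19}{9} = -5 ⇒ A = - \frac{64}{9}.
So x(n) = - \frac{64 \left(-2\right)^{n}}{9} + \frac{5 n}{3} + \frac{19}{9}.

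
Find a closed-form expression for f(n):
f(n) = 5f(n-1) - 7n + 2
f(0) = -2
First-order linear with linear forcing.
Homogeneous solution: f_h(n) = A·(5)^n.
Try particular f_p(n) = pn + q. Substituting:
  pn + q = 5(p(n-1) + q) - 7n + 2.
Matching the n-coefficient: p = 5p - 7 ⇒ p = \frac{7}{4}.
Matching constants: q = -5p + 5q + 2 ⇒ q = \frac{27}{16}.
General: f(n) = A·(5)^n + \frac{7 n}{4} + \frac{27}{16}.
Apply f(0) = -2: A + \frac{27}{16} = -2 ⇒ A = - \frac{59}{16}.
So f(n) = - \frac{59 \cdot 5^{n}}{16} + \frac{7 n}{4} + \frac{27}{16}.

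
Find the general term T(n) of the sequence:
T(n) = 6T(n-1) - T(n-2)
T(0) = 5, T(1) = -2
Characteristic equation: x² - 6x + 1 = 0.
Discriminant Δ = (6)² + 4·(-1) = 32.
Roots r₁,₂ = (6 ± √32)/2, so r₁ = 2 \sqrt{2} + 3, r₂ = 3 - 2 \sqrt{2}.
General solution: T(n) = A·r₁^n + B·r₂^n.
From the initial conditions, A + B = 5 and r₁A + r₂B = -2.
Since r₁ - r₂ = √32: A = (-2 - (5)r₂)/√32 = \frac{5}{2} - \frac{17 \sqrt{2}}{8}, and B = 5 - A = \frac{5}{2} + \frac{17 \sqrt{2}}{8}.
So T(n) = \left(\frac{5}{2} - \frac{17 \sqrt{2}}{8}\right)\left(2 \sqrt{2} + 3\right)^n + \left(\frac{5}{2} + \frac{17 \sqrt{2}}{8}\right)\left(3 - 2 \sqrt{2}\right)^n.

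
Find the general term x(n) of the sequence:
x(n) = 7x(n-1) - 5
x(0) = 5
First-order linear non-homogeneous.
Homogeneous solution: x_h(n) = A·(7)^n.
Try constant particular solution x_p = K: K = 7K - 5 ⇒ K = \frac{5}{6}.
General: x(n) = A·(7)^n + \frac{5}{6}.
Apply x(0) = 5: A + \frac{5}{6} = 5 ⇒ A = \frac{25}{6}.
So x(n) = \frac{25 \cdot 7^{n}}{6} + \frac{5}{6}.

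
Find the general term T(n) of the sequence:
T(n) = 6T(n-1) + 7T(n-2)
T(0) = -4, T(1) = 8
Characteristic equation: x² - 6x - 7 = 0, which factors as (x - (-1))(x - (7)) = 0.
Roots r₁ = -1, r₂ = 7 (distinct).
General solution: T(n) = A·(-1)^n + B·(7)^n.
From T(0) = -4: A + B = -4.
From T(1) = 8: -A + 7B = 8.
Solving: A = - \frac{9}{2}, B = \frac{1}{2}.
So T(n) = - \frac{9 \left(-1\right)^{n}}{2} + \frac{7^{n}}{2}.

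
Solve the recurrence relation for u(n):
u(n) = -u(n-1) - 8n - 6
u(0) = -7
First-order linear with linear forcing.
Homogeneous solution: u_h(n) = A·(-1)^n.
Try particular u_p(n) = pn + q. Substituting:
  pn + q = -(p(n-1) + q) - 8n - 6.
Matching the n-coefficient: p = -p - 8 ⇒ p = -4.
Matching constants: q = p - q - 6 ⇒ q = -5.
General: u(n) = A·(-1)^n - 4 n - 5.
Apply u(0) = -7: A - 5 = -7 ⇒ A = -2.
So u(n) = - 2 \left(-1\right)^{n} - 4 n - 5.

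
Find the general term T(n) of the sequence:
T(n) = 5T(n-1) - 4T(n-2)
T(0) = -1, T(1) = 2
Characteristic equation: x² - 5x + 4 = 0, which factors as (x - (1))(x - (4)) = 0.
Roots r₁ = 1, r₂ = 4 (distinct).
General solution: T(n) = A·(1)^n + B·(4)^n.
From T(0) = -1: A + B = -1.
From T(1) = 2: A + 4B = 2.
Solving: A = -2, B = 1.
So T(n) = 4^{n} - 2.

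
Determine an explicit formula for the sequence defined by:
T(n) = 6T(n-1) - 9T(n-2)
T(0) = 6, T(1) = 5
Characteristic equation: x² - 6x + 9 = 0, which is (x - (3))².
Repeated root r = 3.
General solution: T(n) = (A + Bn)·(3)^n.
From T(0) = 6: A = 6.
From T(1) = 5: (A + B)·(3) = 5 ⇒ B = - \frac{13}{3}.
So T(n) = \left(6 - \frac{13 n}{3}\right) \cdot (3)^n.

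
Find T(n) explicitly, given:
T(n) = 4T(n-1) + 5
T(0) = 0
First-order linear non-homogeneous.
Homogeneous solution: T_h(n) = A·(4)^n.
Try constant particular solution T_p = K: K = 4K + 5 ⇒ K = - \frac{5}{3}.
General: T(n) = A·(4)^n - \frac{5}{3}.
Apply T(0) = 0: A - \frac{5}{3} = 0 ⇒ A = \frac{5}{3}.
So T(n) = \frac{5 \cdot 4^{n}}{3} - \frac{5}{3}.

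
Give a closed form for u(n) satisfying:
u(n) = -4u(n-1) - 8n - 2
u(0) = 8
First-order linear with linear forcing.
Homogeneous solution: u_h(n) = A·(-4)^n.
Try particular u_p(n) = pn + q. Substituting:
  pn + q = -4(p(n-1) + q) - 8n - 2.
Matching the n-coefficient: p = -4p - 8 ⇒ p = - \frac{8}{5}.
Matching constants: q = 4p - 4q - 2 ⇒ q = - \frac{42}{25}.
General: u(n) = A·(-4)^n - \frac{8 n}{5} - \frac{42}{25}.
Apply u(0) = 8: A - \frac{42}{25} = 8 ⇒ A = \frac{242}{25}.
So u(n) = \frac{242 \left(-4\right)^{n}}{25} - \frac{8 n}{5} - \frac{42}{25}.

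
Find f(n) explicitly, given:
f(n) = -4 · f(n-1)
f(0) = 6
Pure geometric recurrence with ratio -4.
By induction f(n) = f(0) · (-4)^n = 6 \left(-4\right)^{n}.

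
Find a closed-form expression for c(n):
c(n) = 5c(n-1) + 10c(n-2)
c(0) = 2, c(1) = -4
Characteristic equation: x² - 5x - 10 = 0.
Discriminant Δ = (5)² + 4·(10) = 65.
Roots r₁,₂ = (5 ± √65)/2, so r₁ = \frac{5}{2} + \frac{\sqrt{65}}{2}, r₂ = \frac{5}{2} - \frac{\sqrt{65}}{2}.
General solution: c(n) = A·r₁^n + B·r₂^n.
From the initial conditions, A + B = 2 and r₁A + r₂B = -4.
Since r₁ - r₂ = √65: A = (-4 - (2)r₂)/√65 = 1 - \frac{9 \sqrt{65}}{65}, and B = 2 - A = 1 + \frac{9 \sqrt{65}}{65}.
So c(n) = \left(1 - \frac{9 \sqrt{65}}{65}\right)\left(\frac{5}{2} + \frac{\sqrt{65}}{2}\right)^n + \left(1 + \frac{9 \sqrt{65}}{65}\right)\left(\frac{5}{2} - \frac{\sqrt{65}}{2}\right)^n.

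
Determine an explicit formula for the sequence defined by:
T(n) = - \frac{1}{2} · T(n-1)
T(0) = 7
Pure geometric recurrence with ratio - \frac{1}{2}.
By induction T(n) = T(0) · (- \frac{1}{2})^n = 7 \left(- \frac{1}{2}\right)^{n}.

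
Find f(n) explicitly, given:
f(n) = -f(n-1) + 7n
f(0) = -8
First-order linear with linear forcing.
Homogeneous solution: f_h(n) = A·(-1)^n.
Try particular f_p(n) = pn + q. Substituting:
  pn + q = -(p(n-1) + q) + 7n.
Matching the n-coefficient: p = -p + 7 ⇒ p = \frac{7}{2}.
Matching constants: q = p - q ⇒ q = \frac{7}{4}.
General: f(n) = A·(-1)^n + \frac{7 n}{2} + \frac{7}{4}.
Apply f(0) = -8: A + \frac{7}{4} = -8 ⇒ A = - \frac{39}{4}.
So f(n) = - \frac{39 \left(-1\right)^{n}}{4} + \frac{7 n}{2} + \frac{7}{4}.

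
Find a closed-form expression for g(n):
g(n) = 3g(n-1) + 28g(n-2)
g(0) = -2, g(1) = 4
Characteristic equation: x² - 3x - 28 = 0, which factors as (x - (7))(x - (-4)) = 0.
Roots r₁ = 7, r₂ = -4 (distinct).
General solution: g(n) = A·(7)^n + B·(-4)^n.
From g(0) = -2: A + B = -2.
From g(1) = 4: 7A - 4B = 4.
Solving: A = - \frac{4}{11}, B = - \frac{18}{11}.
So g(n) = - \frac{18 \left(-4\right)^{n}}{11} - \frac{4 \cdot 7^{n}}{11}.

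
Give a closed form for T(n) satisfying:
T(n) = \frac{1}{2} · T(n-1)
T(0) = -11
Pure geometric recurrence with ratio \frac{1}{2}.
By induction T(n) = T(0) · (\frac{1}{2})^n = - 11 \cdot 2^{- n}.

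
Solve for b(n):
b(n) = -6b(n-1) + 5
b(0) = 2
First-order linear non-homogeneous.
Homogeneous solution: b_h(n) = A·(-6)^n.
Try constant particular solution b_p = K: K = -6K + 5 ⇒ K = \frac{5}{7}.
General: b(n) = A·(-6)^n + \frac{5}{7}.
Apply b(0) = 2: A + \frac{5}{7} = 2 ⇒ A = \frac{9}{7}.
So b(n) = \frac{9 \left(-6\right)^{n}}{7} + \frac{5}{7}.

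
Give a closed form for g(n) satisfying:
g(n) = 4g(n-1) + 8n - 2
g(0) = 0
First-order linear with linear forcing.
Homogeneous solution: g_h(n) = A·(4)^n.
Try particular g_p(n) = pn + q. Substituting:
  pn + q = 4(p(n-1) + q) + 8n - 2.
Matching the n-coefficient: p = 4p + 8 ⇒ p = - \frac{8}{3}.
Matching constants: q = -4p + 4q - 2 ⇒ q = - \frac{26}{9}.
General: g(n) = A·(4)^n - \frac{8 n}{3} - \frac{26}{9}.
Apply g(0) = 0: A - \frac{26}{9} = 0 ⇒ A = \frac{26}{9}.
So g(n) = \frac{26 \cdot 4^{n}}{9} - \frac{8 n}{3} - \frac{26}{9}.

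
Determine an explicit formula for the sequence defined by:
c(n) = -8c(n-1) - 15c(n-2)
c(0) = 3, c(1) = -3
Characteristic equation: x² + 8x + 15 = 0, which factors as (x - (-3))(x - (-5)) = 0.
Roots r₁ = -3, r₂ = -5 (distinct).
General solution: c(n) = A·(-3)^n + B·(-5)^n.
From c(0) = 3: A + B = 3.
From c(1) = -3: -3A - 5B = -3.
Solving: A = 6, B = -3.
So c(n) = 6 \left(-3\right)^{n} - 3 \left(-5\right)^{n}.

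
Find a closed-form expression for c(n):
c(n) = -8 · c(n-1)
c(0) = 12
Pure geometric recurrence with ratio -8.
By induction c(n) = c(0) · (-8)^n = 12 \left(-8\right)^{n}.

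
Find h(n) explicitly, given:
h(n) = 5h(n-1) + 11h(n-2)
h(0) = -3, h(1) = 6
Characteristic equation: x² - 5x - 11 = 0.
Discriminant Δ = (5)² + 4·(11) = 69.
Roots r₁,₂ = (5 ± √69)/2, so r₁ = \frac{5}{2} + \frac{\sqrt{69}}{2}, r₂ = \frac{5}{2} - \frac{\sqrt{69}}{2}.
General solution: h(n) = A·r₁^n + B·r₂^n.
From the initial conditions, A + B = -3 and r₁A + r₂B = 6.
Since r₁ - r₂ = √69: A = (6 - (-3)r₂)/√69 = - \frac{3}{2} + \frac{9 \sqrt{69}}{46}, and B = -3 - A = - \frac{9 \sqrt{69}}{46} - \frac{3}{2}.
So h(n) = \left(- \frac{3}{2} + \frac{9 \sqrt{69}}{46}\right)\left(\frac{5}{2} + \frac{\sqrt{69}}{2}\right)^n + \left(- \frac{9 \sqrt{69}}{46} - \frac{3}{2}\right)\left(\frac{5}{2} - \frac{\sqrt{69}}{2}\right)^n.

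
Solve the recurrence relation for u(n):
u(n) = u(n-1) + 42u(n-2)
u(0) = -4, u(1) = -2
Characteristic equation: x² - x - 42 = 0, which factors as (x - (-6))(x - (7)) = 0.
Roots r₁ = -6, r₂ = 7 (distinct).
General solution: u(n) = A·(-6)^n + B·(7)^n.
From u(0) = -4: A + B = -4.
From u(1) = -2: -6A + 7B = -2.
Solving: A = -2, B = -2.
So u(n) = - 2 \left(-6\right)^{n} - 2 \cdot 7^{n}.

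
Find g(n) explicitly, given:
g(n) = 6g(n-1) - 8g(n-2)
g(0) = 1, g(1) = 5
Characteristic equation: x² - 6x + 8 = 0, which factors as (x - (4))(x - (2)) = 0.
Roots r₁ = 4, r₂ = 2 (distinct).
General solution: g(n) = A·(4)^n + B·(2)^n.
From g(0) = 1: A + B = 1.
From g(1) = 5: 4A + 2B = 5.
Solving: A = \frac{3}{2}, B = - \frac{1}{2}.
So g(n) = - \frac{2^{n}}{2} + \frac{3 \cdot 4^{n}}{2}.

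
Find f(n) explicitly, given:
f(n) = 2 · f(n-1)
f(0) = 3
Pure geometric recurrence with ratio 2.
By induction f(n) = f(0) · (2)^n = 3 \cdot 2^{n}.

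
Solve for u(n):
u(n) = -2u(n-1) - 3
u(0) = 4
First-order linear non-homogeneous.
Homogeneous solution: u_h(n) = A·(-2)^n.
Try constant particular solution u_p = K: K = -2K - 3 ⇒ K = -1.
General: u(n) = A·(-2)^n - 1.
Apply u(0) = 4: A - 1 = 4 ⇒ A = 5.
So u(n) = 5 \left(-2\right)^{n} - 1.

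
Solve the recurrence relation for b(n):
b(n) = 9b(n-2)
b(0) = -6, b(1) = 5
Characteristic equation: x² - 9 = 0, which factors as (x - (3))(x - (-3)) = 0.
Roots r₁ = 3, r₂ = -3 (distinct).
General solution: b(n) = A·(3)^n + B·(-3)^n.
From b(0) = -6: A + B = -6.
From b(1) = 5: 3A - 3B = 5.
Solving: A = - \frac{13}{6}, B = - \frac{23}{6}.
So b(n) = - \frac{23 \left(-3\right)^{n}}{6} - \frac{13 \cdot 3^{n}}{6}.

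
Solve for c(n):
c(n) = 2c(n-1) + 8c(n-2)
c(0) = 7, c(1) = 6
Characteristic equation: x² - 2x - 8 = 0, which factors as (x - (4))(x - (-2)) = 0.
Roots r₁ = 4, r₂ = -2 (distinct).
General solution: c(n) = A·(4)^n + B·(-2)^n.
From c(0) = 7: A + B = 7.
From c(1) = 6: 4A - 2B = 6.
Solving: A = \frac{10}{3}, B = \frac{11}{3}.
So c(n) = \frac{11 \left(-2\right)^{n}}{3} + \frac{10 \cdot 4^{n}}{3}.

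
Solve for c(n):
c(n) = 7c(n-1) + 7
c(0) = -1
First-order linear non-homogeneous.
Homogeneous solution: c_h(n) = A·(7)^n.
Try constant particular solution c_p = K: K = 7K + 7 ⇒ K = - \frac{7}{6}.
General: c(n) = A·(7)^n - \frac{7}{6}.
Apply c(0) = -1: A - \frac{7}{6} = -1 ⇒ A = \frac{1}{6}.
So c(n) = \frac{7^{n}}{6} - \frac{7}{6}.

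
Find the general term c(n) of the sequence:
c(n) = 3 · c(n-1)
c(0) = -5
Pure geometric recurrence with ratio 3.
By induction c(n) = c(0) · (3)^n = - 5 \cdot 3^{n}.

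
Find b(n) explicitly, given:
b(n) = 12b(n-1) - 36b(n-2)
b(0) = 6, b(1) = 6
Characteristic equation: x² - 12x + 36 = 0, which is (x - (6))².
Repeated root r = 6.
General solution: b(n) = (A + Bn)·(6)^n.
From b(0) = 6: A = 6.
From b(1) = 6: (A + B)·(6) = 6 ⇒ B = -5.
So b(n) = \left(6 - 5 n\right) \cdot (6)^n.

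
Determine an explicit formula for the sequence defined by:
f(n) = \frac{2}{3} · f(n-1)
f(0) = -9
Pure geometric recurrence with ratio \frac{2}{3}.
By induction f(n) = f(0) · (\frac{2}{3})^n = - 9 \left(\frac{2}{3}\right)^{n}.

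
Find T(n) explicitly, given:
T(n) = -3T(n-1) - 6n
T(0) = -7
First-order linear with linear forcing.
Homogeneous solution: T_h(n) = A·(-3)^n.
Try particular T_p(n) = pn + q. Substituting:
  pn + q = -3(p(n-1) + q) - 6n.
Matching the n-coefficient: p = -3p - 6 ⇒ p = - \frac{3}{2}.
Matching constants: q = 3p - 3q ⇒ q = - \frac{9}{8}.
General: T(n) = A·(-3)^n - \frac{3 n}{2} - \frac{9}{8}.
Apply T(0) = -7: A - \frac{9}{8} = -7 ⇒ A = - \frac{47}{8}.
So T(n) = - \frac{47 \left(-3\right)^{n}}{8} - \frac{3 n}{2} - \frac{9}{8}.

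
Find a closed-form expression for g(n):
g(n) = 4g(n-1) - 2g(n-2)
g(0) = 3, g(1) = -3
Characteristic equation: x² - 4x + 2 = 0.
Discriminant Δ = (4)² + 4·(-2) = 8.
Roots r₁,₂ = (4 ± √8)/2, so r₁ = \sqrt{2} + 2, r₂ = 2 - \sqrt{2}.
General solution: g(n) = A·r₁^n + B·r₂^n.
From the initial conditions, A + B = 3 and r₁A + r₂B = -3.
Since r₁ - r₂ = √8: A = (-3 - (3)r₂)/√8 = \frac{3}{2} - \frac{9 \sqrt{2}}{4}, and B = 3 - A = \frac{3}{2} + \frac{9 \sqrt{2}}{4}.
So g(n) = \left(\frac{3}{2} - \frac{9 \sqrt{2}}{4}\right)\left(\sqrt{2} + 2\right)^n + \left(\frac{3}{2} + \frac{9 \sqrt{2}}{4}\right)\left(2 - \sqrt{2}\right)^n.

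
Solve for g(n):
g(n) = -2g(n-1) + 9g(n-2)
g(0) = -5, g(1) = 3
Characteristic equation: x² + 2x - 9 = 0.
Discriminant Δ = (-2)² + 4·(9) = 40.
Roots r₁,₂ = (-2 ± √40)/2, so r₁ = -1 + \sqrt{10}, r₂ = - \sqrt{10} - 1.
General solution: g(n) = A·r₁^n + B·r₂^n.
From the initial conditions, A + B = -5 and r₁A + r₂B = 3.
Since r₁ - r₂ = √40: A = (3 - (-5)r₂)/√40 = - \frac{5}{2} - \frac{\sqrt{10}}{10}, and B = -5 - A = - \frac{5}{2} + \frac{\sqrt{10}}{10}.
So g(n) = \left(- \frac{5}{2} - \frac{\sqrt{10}}{10}\right)\left(-1 + \sqrt{10}\right)^n + \left(- \frac{5}{2} + \frac{\sqrt{10}}{10}\right)\left(- \sqrt{10} - 1\right)^n.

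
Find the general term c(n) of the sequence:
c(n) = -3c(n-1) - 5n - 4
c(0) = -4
First-order linear with linear forcing.
Homogeneous solution: c_h(n) = A·(-3)^n.
Try particular c_p(n) = pn + q. Substituting:
  pn + q = -3(p(n-1) + q) - 5n - 4.
Matching the n-coefficient: p = -3p - 5 ⇒ p = - \frac{5}{4}.
Matching constants: q = 3p - 3q - 4 ⇒ q = - \frac{31}{16}.
General: c(n) = A·(-3)^n - \frac{5 n}{4} - \frac{31}{16}.
Apply c(0) = -4: A - \frac{31}{16} = -4 ⇒ A = - \frac{33}{16}.
So c(n) = - \frac{33 \left(-3\right)^{n}}{16} - \frac{5 n}{4} - \frac{31}{16}.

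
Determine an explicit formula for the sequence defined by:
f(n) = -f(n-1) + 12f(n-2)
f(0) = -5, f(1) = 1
Characteristic equation: x² + x - 12 = 0, which factors as (x - (-4))(x - (3)) = 0.
Roots r₁ = -4, r₂ = 3 (distinct).
General solution: f(n) = A·(-4)^n + B·(3)^n.
From f(0) = -5: A + B = -5.
From f(1) = 1: -4A + 3B = 1.
Solving: A = - \frac{16}{7}, B = - \frac{19}{7}.
So f(n) = - \frac{16 \left(-4\right)^{n}}{7} - \frac{19 \cdot 3^{n}}{7}.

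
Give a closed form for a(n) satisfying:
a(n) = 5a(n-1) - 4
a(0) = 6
First-order linear non-homogeneous.
Homogeneous solution: a_h(n) = A·(5)^n.
Try constant particular solution a_p = K: K = 5K - 4 ⇒ K = 1.
General: a(n) = A·(5)^n + 1.
Apply a(0) = 6: A + 1 = 6 ⇒ A = 5.
So a(n) = 5 \cdot 5^{n} + 1.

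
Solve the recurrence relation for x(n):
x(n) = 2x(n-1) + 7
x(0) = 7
First-order linear non-homogeneous.
Homogeneous solution: x_h(n) = A·(2)^n.
Try constant particular solution x_p = K: K = 2K + 7 ⇒ K = -7.
General: x(n) = A·(2)^n - 7.
Apply x(0) = 7: A - 7 = 7 ⇒ A = 14.
So x(n) = 14 \cdot 2^{n} - 7.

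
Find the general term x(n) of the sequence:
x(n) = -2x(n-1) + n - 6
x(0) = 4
First-order linear with linear forcing.
Homogeneous solution: x_h(n) = A·(-2)^n.
Try particular x_p(n) = pn + q. Substituting:
  pn + q = -2(p(n-1) + q) + n - 6.
Matching the n-coefficient: p = -2p + 1 ⇒ p = \frac{1}{3}.
Matching constants: q = 2p - 2q - 6 ⇒ q = - \frac{16}{9}.
General: x(n) = A·(-2)^n + \frac{n}{3} - \frac{16}{9}.
Apply x(0) = 4: A - \frac{16}{9} = 4 ⇒ A = \frac{52}{9}.
So x(n) = \frac{52 \left(-2\right)^{n}}{9} + \frac{n}{3} - \frac{16}{9}.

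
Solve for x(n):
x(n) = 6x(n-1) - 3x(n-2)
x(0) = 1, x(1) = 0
Characteristic equation: x² - 6x + 3 = 0.
Discriminant Δ = (6)² + 4·(-3) = 24.
Roots r₁,₂ = (6 ± √24)/2, so r₁ = \sqrt{6} + 3, r₂ = 3 - \sqrt{6}.
General solution: x(n) = A·r₁^n + B·r₂^n.
From the initial conditions, A + B = 1 and r₁A + r₂B = 0.
Since r₁ - r₂ = √24: A = (0 - (1)r₂)/√24 = \frac{1}{2} - \frac{\sqrt{6}}{4}, and B = 1 - A = \frac{1}{2} + \frac{\sqrt{6}}{4}.
So x(n) = \left(\frac{1}{2} - \frac{\sqrt{6}}{4}\right)\left(\sqrt{6} + 3\right)^n + \left(\frac{1}{2} + \frac{\sqrt{6}}{4}\right)\left(3 - \sqrt{6}\right)^n.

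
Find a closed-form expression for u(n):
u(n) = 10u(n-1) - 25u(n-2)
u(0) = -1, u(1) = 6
Characteristic equation: x² - 10x + 25 = 0, which is (x - (5))².
Repeated root r = 5.
General solution: u(n) = (A + Bn)·(5)^n.
From u(0) = -1: A = -1.
From u(1) = 6: (A + B)·(5) = 6 ⇒ B = \frac{11}{5}.
So u(n) = \left(\frac{11 n}{5} - 1\right) \cdot (5)^n.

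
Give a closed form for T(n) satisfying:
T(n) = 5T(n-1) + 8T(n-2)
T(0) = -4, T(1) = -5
Characteristic equation: x² - 5x - 8 = 0.
Discriminant Δ = (5)² + 4·(8) = 57.
Roots r₁,₂ = (5 ± √57)/2, so r₁ = \frac{5}{2} + \frac{\sqrt{57}}{2}, r₂ = \frac{5}{2} - \frac{\sqrt{57}}{2}.
General solution: T(n) = A·r₁^n + B·r₂^n.
From the initial conditions, A + B = -4 and r₁A + r₂B = -5.
Since r₁ - r₂ = √57: A = (-5 - (-4)r₂)/√57 = -2 + \frac{5 \sqrt{57}}{57}, and B = -4 - A = -2 - \frac{5 \sqrt{57}}{57}.
So T(n) = \left(-2 + \frac{5 \sqrt{57}}{57}\right)\left(\frac{5}{2} + \frac{\sqrt{57}}{2}\right)^n + \left(-2 - \frac{5 \sqrt{57}}{57}\right)\left(\frac{5}{2} - \frac{\sqrt{57}}{2}\right)^n.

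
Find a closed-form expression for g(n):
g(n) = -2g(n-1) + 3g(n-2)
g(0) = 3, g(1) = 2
Characteristic equation: x² + 2x - 3 = 0, which factors as (x - (1))(x - (-3)) = 0.
Roots r₁ = 1, r₂ = -3 (distinct).
General solution: g(n) = A·(1)^n + B·(-3)^n.
From g(0) = 3: A + B = 3.
From g(1) = 2: A - 3B = 2.
Solving: A = \frac{11}{4}, B = \frac{1}{4}.
So g(n) = \frac{\left(-3\right)^{n}}{4} + \frac{11}{4}.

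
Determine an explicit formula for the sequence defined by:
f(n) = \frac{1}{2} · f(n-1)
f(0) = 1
Pure geometric recurrence with ratio \frac{1}{2}.
By induction f(n) = f(0) · (\frac{1}{2})^n = \left(\frac{1}{2}\right)^{n}.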